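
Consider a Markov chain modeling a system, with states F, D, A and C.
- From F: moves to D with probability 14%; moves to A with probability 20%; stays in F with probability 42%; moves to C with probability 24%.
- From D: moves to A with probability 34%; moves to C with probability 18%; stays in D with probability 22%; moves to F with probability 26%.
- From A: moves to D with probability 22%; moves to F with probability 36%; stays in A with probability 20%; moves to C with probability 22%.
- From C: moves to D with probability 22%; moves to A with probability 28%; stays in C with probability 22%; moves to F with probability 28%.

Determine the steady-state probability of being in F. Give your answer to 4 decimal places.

Let the stationary distribution be π with π = πP and π_1 + π_2 + π_3 + π_4 = 1.
π_1 = 0.42·π_1 + 0.26·π_2 + 0.36·π_3 + 0.28·π_4
π_2 = 0.14·π_1 + 0.22·π_2 + 0.22·π_3 + 0.22·π_4
π_3 = 0.2·π_1 + 0.34·π_2 + 0.2·π_3 + 0.28·π_4
Solving with the normalization constraint gives π = (0.3438, 0.1925, 0.2445, 0.2192).
So the stationary probability of F is 0.3438.

0.3438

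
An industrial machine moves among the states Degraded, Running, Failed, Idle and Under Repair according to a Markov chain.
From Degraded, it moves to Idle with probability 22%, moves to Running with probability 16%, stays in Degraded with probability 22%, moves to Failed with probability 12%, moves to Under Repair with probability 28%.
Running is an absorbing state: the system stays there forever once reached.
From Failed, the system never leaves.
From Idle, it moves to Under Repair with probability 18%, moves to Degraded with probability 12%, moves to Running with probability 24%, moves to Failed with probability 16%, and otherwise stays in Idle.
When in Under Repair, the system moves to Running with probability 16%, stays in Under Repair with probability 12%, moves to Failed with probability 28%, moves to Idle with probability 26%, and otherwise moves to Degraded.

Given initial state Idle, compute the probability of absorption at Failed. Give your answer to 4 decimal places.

0.4519

Let h(s) be the probability of absorption at Failed starting from transient state s. Then h(Failed) = 1 and h(Running) = 0. By first-step analysis:
h(Degraded) = 0.22·h(Degraded) + 0.16·0 + 0.12·1 + 0.22·h(Idle) + 0.28·h(Under Repair)
h(Idle) = 0.12·h(Degraded) + 0.24·0 + 0.16·1 + 0.3·h(Idle) + 0.18·h(Under Repair)
h(Under Repair) = 0.18·h(Degraded) + 0.16·0 + 0.28·1 + 0.26·h(Idle) + 0.12·h(Under Repair)
Solving: h(Degraded) = 0.4786, h(Idle) = 0.4519, h(Under Repair) = 0.5496.
Starting from Idle, the probability is 0.4519.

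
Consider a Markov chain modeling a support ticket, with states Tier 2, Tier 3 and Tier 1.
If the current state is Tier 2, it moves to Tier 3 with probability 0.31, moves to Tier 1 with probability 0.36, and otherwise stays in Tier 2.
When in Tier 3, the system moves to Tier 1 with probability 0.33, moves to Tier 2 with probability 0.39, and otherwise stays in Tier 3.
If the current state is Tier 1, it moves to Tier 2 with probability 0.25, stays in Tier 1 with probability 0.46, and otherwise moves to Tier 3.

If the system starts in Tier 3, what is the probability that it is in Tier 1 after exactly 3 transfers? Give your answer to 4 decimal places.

0.3896

Propagate the distribution vector 3 transfers from Tier 3.
After 0 transfers: (0.0000, 1.0000, 0.0000)
After 1 transfer: (0.3900, 0.2800, 0.3300)
After 2 transfers: (0.3204, 0.2950, 0.3846)
After 3 transfers: (0.3169, 0.2935, 0.3896)
P(in Tier 1 after 3 transfers) = 0.3896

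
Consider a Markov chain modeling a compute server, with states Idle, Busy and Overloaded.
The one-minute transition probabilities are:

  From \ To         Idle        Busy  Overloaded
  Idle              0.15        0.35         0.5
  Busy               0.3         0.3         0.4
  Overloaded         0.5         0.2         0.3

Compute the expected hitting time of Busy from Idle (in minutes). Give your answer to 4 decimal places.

Let t(s) be the expected number of minutes to first reach Busy from state s, with t(Busy) = 0. Conditioning on the first minute:
t(Idle) = 1 + 0.15·t(Idle) + 0.5·t(Overloaded)
t(Overloaded) = 1 + 0.5·t(Idle) + 0.3·t(Overloaded)
Solving: t(Idle) = 3.4783, t(Overloaded) = 3.9130.
Expected minutes from Idle to Busy: 3.4783.

3.4783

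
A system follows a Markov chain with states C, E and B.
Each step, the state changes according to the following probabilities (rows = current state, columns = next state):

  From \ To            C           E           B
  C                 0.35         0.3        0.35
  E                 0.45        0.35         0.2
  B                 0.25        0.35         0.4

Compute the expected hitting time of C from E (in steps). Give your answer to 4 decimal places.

2.5000

Let t(s) be the expected number of steps to first reach C from state s, with t(C) = 0. Conditioning on the first step:
t(E) = 1 + 0.35·t(E) + 0.2·t(B)
t(B) = 1 + 0.35·t(E) + 0.4·t(B)
Solving: t(E) = 2.5000, t(B) = 3.1250.
Expected steps from E to C: 2.5000.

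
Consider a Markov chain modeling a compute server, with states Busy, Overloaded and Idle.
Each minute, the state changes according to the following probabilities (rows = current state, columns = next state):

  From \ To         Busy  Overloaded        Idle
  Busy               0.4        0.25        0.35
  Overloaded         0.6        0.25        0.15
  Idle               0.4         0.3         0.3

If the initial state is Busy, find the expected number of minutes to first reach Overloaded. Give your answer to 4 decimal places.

3.7500

Let t(s) be the expected number of minutes to first reach Overloaded from state s, with t(Overloaded) = 0. Conditioning on the first minute:
t(Busy) = 1 + 0.4·t(Busy) + 0.35·t(Idle)
t(Idle) = 1 + 0.4·t(Busy) + 0.3·t(Idle)
Solving: t(Busy) = 3.7500, t(Idle) = 3.5714.
Expected minutes from Busy to Overloaded: 3.7500.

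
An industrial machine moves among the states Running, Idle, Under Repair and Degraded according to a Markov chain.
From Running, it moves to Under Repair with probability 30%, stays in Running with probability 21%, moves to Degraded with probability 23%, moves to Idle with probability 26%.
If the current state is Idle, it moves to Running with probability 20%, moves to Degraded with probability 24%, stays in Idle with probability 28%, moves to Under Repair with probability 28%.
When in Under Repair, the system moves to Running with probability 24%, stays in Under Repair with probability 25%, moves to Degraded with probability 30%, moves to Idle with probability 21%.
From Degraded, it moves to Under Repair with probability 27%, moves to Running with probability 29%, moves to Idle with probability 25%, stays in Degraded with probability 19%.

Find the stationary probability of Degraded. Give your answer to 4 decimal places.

0.2420

Let the stationary distribution be π with π = πP and π_1 + π_2 + π_3 + π_4 = 1.
π_1 = 0.21·π_1 + 0.2·π_2 + 0.24·π_3 + 0.29·π_4
π_2 = 0.26·π_1 + 0.28·π_2 + 0.21·π_3 + 0.25·π_4
π_3 = 0.3·π_1 + 0.28·π_2 + 0.25·π_3 + 0.27·π_4
Solving with the normalization constraint gives π = (0.2351, 0.2489, 0.2741, 0.2420).
So the stationary probability of Degraded is 0.2420.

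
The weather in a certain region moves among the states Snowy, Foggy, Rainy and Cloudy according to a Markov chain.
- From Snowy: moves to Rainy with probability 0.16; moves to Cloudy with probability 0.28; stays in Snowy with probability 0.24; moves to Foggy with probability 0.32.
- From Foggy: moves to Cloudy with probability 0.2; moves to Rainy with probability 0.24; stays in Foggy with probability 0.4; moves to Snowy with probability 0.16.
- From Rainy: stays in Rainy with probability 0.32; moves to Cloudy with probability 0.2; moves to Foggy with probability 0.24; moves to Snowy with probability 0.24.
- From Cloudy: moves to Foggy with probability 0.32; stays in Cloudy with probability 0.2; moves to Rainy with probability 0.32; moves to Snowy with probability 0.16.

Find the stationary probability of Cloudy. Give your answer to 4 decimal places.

Let the stationary distribution be π with π = πP and π_1 + π_2 + π_3 + π_4 = 1.
π_1 = 0.24·π_1 + 0.16·π_2 + 0.24·π_3 + 0.16·π_4
π_2 = 0.32·π_1 + 0.4·π_2 + 0.24·π_3 + 0.32·π_4
π_3 = 0.16·π_1 + 0.24·π_2 + 0.32·π_3 + 0.32·π_4
Solving with the normalization constraint gives π = (0.1967, 0.3250, 0.2625, 0.2157).
So the stationary probability of Cloudy is 0.2157.

0.2157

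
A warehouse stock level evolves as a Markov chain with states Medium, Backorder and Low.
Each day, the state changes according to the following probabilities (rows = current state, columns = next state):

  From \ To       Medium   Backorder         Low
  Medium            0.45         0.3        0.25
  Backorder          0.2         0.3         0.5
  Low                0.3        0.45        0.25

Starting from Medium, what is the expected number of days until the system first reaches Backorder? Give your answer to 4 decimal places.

2.9630

Let t(s) be the expected number of days to first reach Backorder from state s, with t(Backorder) = 0. Conditioning on the first day:
t(Medium) = 1 + 0.45·t(Medium) + 0.25·t(Low)
t(Low) = 1 + 0.3·t(Medium) + 0.25·t(Low)
Solving: t(Medium) = 2.9630, t(Low) = 2.5185.
Expected days from Medium to Backorder: 2.9630.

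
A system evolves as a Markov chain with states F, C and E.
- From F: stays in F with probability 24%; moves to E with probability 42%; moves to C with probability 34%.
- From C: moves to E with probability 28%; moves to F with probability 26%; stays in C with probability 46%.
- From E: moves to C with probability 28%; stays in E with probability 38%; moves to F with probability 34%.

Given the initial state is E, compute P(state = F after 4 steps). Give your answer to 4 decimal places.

Propagate the distribution vector 4 steps from E.
After 0 steps: (0.0000, 0.0000, 1.0000)
After 1 step: (0.3400, 0.2800, 0.3800)
After 2 steps: (0.2836, 0.3508, 0.3656)
After 3 steps: (0.2836, 0.3602, 0.3563)
After 4 steps: (0.2828, 0.3618, 0.3553)
P(in F after 4 steps) = 0.2828

0.2828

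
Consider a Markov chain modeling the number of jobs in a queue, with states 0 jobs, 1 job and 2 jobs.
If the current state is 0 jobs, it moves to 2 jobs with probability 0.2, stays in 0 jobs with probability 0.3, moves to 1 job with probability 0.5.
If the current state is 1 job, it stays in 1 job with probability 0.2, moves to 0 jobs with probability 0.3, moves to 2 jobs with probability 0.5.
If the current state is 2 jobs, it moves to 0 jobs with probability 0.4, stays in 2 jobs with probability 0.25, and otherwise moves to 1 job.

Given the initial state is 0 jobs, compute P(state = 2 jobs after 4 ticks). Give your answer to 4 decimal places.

Propagate the distribution vector 4 ticks from 0 jobs.
After 0 ticks: (1.0000, 0.0000, 0.0000)
After 1 tick: (0.3000, 0.5000, 0.2000)
After 2 ticks: (0.3200, 0.3200, 0.3600)
After 3 ticks: (0.3360, 0.3500, 0.3140)
After 4 ticks: (0.3314, 0.3479, 0.3207)
P(in 2 jobs after 4 ticks) = 0.3207

0.3207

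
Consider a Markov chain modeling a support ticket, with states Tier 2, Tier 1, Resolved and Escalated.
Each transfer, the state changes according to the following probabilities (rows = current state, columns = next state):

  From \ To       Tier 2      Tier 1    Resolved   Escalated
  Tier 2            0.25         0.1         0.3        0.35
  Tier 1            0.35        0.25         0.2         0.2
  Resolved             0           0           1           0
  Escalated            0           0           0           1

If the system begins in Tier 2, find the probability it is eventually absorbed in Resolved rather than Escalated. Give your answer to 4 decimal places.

Let h(s) be the probability of absorption at Resolved starting from transient state s. Then h(Resolved) = 1 and h(Escalated) = 0. By first-step analysis:
h(Tier 2) = 0.25·h(Tier 2) + 0.1·h(Tier 1) + 0.3·1 + 0.35·0
h(Tier 1) = 0.35·h(Tier 2) + 0.25·h(Tier 1) + 0.2·1 + 0.2·0
Solving: h(Tier 2) = 0.4645, h(Tier 1) = 0.4834.
Starting from Tier 2, the probability is 0.4645.

0.4645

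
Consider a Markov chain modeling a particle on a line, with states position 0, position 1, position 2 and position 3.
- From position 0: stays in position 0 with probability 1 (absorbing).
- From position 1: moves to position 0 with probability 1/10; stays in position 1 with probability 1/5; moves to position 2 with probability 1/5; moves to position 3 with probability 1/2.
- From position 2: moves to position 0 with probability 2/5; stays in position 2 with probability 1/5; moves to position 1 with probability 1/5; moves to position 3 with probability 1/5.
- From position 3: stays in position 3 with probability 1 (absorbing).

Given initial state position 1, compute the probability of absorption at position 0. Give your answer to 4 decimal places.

0.2667

Let h(s) be the probability of absorption at position 0 starting from transient state s. Then h(position 0) = 1 and h(position 3) = 0. By first-step analysis:
h(position 1) = 0.1·1 + 0.2·h(position 1) + 0.2·h(position 2) + 0.5·0
h(position 2) = 0.4·1 + 0.2·h(position 1) + 0.2·h(position 2) + 0.2·0
Solving: h(position 1) = 0.2667, h(position 2) = 0.5667.
Starting from position 1, the probability is 0.2667.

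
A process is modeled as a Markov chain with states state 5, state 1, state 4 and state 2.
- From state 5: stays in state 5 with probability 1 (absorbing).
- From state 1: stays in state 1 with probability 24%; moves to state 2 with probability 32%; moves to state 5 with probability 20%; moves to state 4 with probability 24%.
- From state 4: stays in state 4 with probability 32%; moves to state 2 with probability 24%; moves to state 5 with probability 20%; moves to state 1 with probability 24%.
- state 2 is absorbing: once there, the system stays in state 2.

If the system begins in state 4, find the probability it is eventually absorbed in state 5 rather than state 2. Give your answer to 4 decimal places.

Let h(s) be the probability of absorption at state 5 starting from transient state s. Then h(state 5) = 1 and h(state 2) = 0. By first-step analysis:
h(state 1) = 0.2·1 + 0.24·h(state 1) + 0.24·h(state 4) + 0.32·0
h(state 4) = 0.2·1 + 0.24·h(state 1) + 0.32·h(state 4) + 0.24·0
Solving: h(state 1) = 0.4007, h(state 4) = 0.4355.
Starting from state 4, the probability is 0.4355.

0.4355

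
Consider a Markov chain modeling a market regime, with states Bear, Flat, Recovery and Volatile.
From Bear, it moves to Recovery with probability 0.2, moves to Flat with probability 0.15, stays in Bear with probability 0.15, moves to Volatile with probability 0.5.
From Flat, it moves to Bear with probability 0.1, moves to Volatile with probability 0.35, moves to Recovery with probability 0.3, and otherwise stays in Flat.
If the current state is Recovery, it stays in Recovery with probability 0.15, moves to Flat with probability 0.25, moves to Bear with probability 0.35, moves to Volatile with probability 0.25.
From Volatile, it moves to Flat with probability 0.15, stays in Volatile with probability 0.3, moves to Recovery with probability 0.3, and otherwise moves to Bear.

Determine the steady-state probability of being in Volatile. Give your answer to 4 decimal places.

0.3422

Let the stationary distribution be π with π = πP and π_1 + π_2 + π_3 + π_4 = 1.
π_1 = 0.15·π_1 + 0.1·π_2 + 0.35·π_3 + 0.25·π_4
π_2 = 0.15·π_1 + 0.25·π_2 + 0.25·π_3 + 0.15·π_4
π_3 = 0.2·π_1 + 0.3·π_2 + 0.15·π_3 + 0.3·π_4
Solving with the normalization constraint gives π = (0.2228, 0.1935, 0.2415, 0.3422).
So the stationary probability of Volatile is 0.3422.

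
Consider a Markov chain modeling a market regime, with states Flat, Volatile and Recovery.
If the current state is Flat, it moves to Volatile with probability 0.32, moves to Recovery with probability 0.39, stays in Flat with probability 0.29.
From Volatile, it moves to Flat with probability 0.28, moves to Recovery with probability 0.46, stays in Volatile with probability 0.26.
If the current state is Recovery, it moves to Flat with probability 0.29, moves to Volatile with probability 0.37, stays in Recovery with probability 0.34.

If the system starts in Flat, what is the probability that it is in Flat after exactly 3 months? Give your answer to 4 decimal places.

Propagate the distribution vector 3 months from Flat.
After 0 months: (1.0000, 0.0000, 0.0000)
After 1 month: (0.2900, 0.3200, 0.3900)
After 2 months: (0.2868, 0.3203, 0.3929)
After 3 months: (0.2868, 0.3204, 0.3928)
P(in Flat after 3 months) = 0.2868

0.2868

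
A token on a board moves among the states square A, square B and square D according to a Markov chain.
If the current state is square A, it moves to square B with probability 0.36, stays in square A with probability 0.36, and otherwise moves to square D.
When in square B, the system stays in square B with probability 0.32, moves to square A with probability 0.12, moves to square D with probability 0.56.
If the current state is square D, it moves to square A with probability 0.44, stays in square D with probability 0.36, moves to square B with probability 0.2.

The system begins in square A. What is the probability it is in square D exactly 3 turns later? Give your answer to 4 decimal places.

Propagate the distribution vector 3 turns from square A.
After 0 turns: (1.0000, 0.0000, 0.0000)
After 1 turn: (0.3600, 0.3600, 0.2800)
After 2 turns: (0.2960, 0.3008, 0.4032)
After 3 turns: (0.3201, 0.2835, 0.3965)
P(in square D after 3 turns) = 0.3965

0.3965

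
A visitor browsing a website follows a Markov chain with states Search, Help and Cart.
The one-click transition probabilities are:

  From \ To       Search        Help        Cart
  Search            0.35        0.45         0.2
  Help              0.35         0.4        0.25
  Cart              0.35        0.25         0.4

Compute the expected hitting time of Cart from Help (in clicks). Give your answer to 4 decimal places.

4.3011

Let t(s) be the expected number of clicks to first reach Cart from state s, with t(Cart) = 0. Conditioning on the first click:
t(Search) = 1 + 0.35·t(Search) + 0.45·t(Help)
t(Help) = 1 + 0.35·t(Search) + 0.4·t(Help)
Solving: t(Search) = 4.5161, t(Help) = 4.3011.
Expected clicks from Help to Cart: 4.3011.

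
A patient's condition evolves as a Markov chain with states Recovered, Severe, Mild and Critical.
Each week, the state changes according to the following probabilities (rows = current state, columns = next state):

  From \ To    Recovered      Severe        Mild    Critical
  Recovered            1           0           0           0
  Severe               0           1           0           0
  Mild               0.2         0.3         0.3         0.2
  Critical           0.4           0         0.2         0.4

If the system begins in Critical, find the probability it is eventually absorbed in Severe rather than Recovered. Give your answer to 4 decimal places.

0.1579

Let h(s) be the probability of absorption at Severe starting from transient state s. Then h(Severe) = 1 and h(Recovered) = 0. By first-step analysis:
h(Mild) = 0.2·0 + 0.3·1 + 0.3·h(Mild) + 0.2·h(Critical)
h(Critical) = 0.4·0 + 0.2·h(Mild) + 0.4·h(Critical)
Solving: h(Mild) = 0.4737, h(Critical) = 0.1579.
Starting from Critical, the probability is 0.1579.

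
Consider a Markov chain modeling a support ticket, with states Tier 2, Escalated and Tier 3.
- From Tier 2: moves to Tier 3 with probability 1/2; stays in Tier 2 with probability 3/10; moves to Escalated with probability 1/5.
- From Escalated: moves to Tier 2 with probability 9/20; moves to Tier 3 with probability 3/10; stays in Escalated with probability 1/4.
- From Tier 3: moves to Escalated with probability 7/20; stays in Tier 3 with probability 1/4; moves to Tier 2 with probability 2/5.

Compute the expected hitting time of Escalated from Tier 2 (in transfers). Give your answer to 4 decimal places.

Let t(s) be the expected number of transfers to first reach Escalated from state s, with t(Escalated) = 0. Conditioning on the first transfer:
t(Tier 2) = 1 + 0.3·t(Tier 2) + 0.5·t(Tier 3)
t(Tier 3) = 1 + 0.4·t(Tier 2) + 0.25·t(Tier 3)
Solving: t(Tier 2) = 3.8462, t(Tier 3) = 3.3846.
Expected transfers from Tier 2 to Escalated: 3.8462.

3.8462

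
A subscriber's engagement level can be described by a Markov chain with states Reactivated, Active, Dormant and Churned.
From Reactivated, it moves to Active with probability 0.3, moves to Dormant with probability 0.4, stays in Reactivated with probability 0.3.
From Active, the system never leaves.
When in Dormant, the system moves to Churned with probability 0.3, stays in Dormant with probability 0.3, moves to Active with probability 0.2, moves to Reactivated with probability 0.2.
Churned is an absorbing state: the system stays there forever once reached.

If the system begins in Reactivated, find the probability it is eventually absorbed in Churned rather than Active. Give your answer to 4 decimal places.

Let h(s) be the probability of absorption at Churned starting from transient state s. Then h(Churned) = 1 and h(Active) = 0. By first-step analysis:
h(Reactivated) = 0.3·h(Reactivated) + 0.3·0 + 0.4·h(Dormant)
h(Dormant) = 0.2·h(Reactivated) + 0.2·0 + 0.3·h(Dormant) + 0.3·1
Solving: h(Reactivated) = 0.2927, h(Dormant) = 0.5122.
Starting from Reactivated, the probability is 0.2927.

0.2927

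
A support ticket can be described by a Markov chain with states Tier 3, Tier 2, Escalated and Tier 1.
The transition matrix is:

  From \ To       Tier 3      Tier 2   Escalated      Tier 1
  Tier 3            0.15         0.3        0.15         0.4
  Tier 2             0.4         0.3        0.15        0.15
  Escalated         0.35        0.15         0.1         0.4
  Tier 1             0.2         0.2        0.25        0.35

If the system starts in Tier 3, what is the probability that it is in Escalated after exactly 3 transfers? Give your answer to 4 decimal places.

0.1714

Propagate the distribution vector 3 transfers from Tier 3.
After 0 transfers: (1.0000, 0.0000, 0.0000, 0.0000)
After 1 transfer: (0.1500, 0.3000, 0.1500, 0.4000)
After 2 transfers: (0.2750, 0.2375, 0.1825, 0.3050)
After 3 transfers: (0.2611, 0.2421, 0.1714, 0.3254)
P(in Escalated after 3 transfers) = 0.1714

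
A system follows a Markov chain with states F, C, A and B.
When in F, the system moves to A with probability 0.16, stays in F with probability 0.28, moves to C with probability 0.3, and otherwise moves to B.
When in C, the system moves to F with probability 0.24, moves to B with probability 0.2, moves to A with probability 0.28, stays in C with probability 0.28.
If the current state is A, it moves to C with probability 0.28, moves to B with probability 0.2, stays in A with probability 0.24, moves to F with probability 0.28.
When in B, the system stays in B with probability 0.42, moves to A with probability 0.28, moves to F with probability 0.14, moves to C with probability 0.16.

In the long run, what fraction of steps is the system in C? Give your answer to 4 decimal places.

0.2517

Let the stationary distribution be π with π = πP and π_1 + π_2 + π_3 + π_4 = 1.
π_1 = 0.28·π_1 + 0.24·π_2 + 0.28·π_3 + 0.14·π_4
π_2 = 0.3·π_1 + 0.28·π_2 + 0.28·π_3 + 0.16·π_4
π_3 = 0.16·π_1 + 0.28·π_2 + 0.24·π_3 + 0.28·π_4
Solving with the normalization constraint gives π = (0.2315, 0.2517, 0.2425, 0.2742).
So the stationary probability of C is 0.2517.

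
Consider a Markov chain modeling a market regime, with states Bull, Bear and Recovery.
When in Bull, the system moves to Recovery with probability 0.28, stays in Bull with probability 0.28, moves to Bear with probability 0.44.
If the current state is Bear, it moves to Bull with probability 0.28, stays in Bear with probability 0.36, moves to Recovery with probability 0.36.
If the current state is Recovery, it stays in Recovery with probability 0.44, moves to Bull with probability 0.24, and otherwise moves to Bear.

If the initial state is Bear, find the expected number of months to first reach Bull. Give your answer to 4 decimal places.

3.7829

Let t(s) be the expected number of months to first reach Bull from state s, with t(Bull) = 0. Conditioning on the first month:
t(Bear) = 1 + 0.36·t(Bear) + 0.36·t(Recovery)
t(Recovery) = 1 + 0.32·t(Bear) + 0.44·t(Recovery)
Solving: t(Bear) = 3.7829, t(Recovery) = 3.9474.
Expected months from Bear to Bull: 3.7829.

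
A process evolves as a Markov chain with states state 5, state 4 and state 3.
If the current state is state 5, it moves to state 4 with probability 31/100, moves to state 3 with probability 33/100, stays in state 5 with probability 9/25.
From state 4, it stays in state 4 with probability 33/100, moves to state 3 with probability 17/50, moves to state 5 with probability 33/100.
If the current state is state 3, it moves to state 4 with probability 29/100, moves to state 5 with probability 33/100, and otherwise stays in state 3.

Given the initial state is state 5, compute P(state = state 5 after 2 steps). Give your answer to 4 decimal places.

0.3408

Sum over the intermediate state after 1 step:
P = P(state 5→state 5)·P(state 5→state 5) + P(state 5→state 4)·P(state 4→state 5) + P(state 5→state 3)·P(state 3→state 5)
  = 0.36×0.36 + 0.31×0.33 + 0.33×0.33
  = 0.1296 + 0.1023 + 0.1089 = 0.3408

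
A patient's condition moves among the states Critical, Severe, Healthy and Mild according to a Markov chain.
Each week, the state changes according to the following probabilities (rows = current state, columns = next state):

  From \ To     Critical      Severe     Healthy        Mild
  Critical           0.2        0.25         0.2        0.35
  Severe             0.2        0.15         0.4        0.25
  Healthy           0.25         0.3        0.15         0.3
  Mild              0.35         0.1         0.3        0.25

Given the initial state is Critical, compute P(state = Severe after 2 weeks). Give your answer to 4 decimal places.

Propagate the distribution vector 2 weeks from Critical.
After 0 weeks: (1.0000, 0.0000, 0.0000, 0.0000)
After 1 week: (0.2000, 0.2500, 0.2000, 0.3500)
After 2 weeks: (0.2625, 0.1825, 0.2750, 0.2800)
P(in Severe after 2 weeks) = 0.1825

0.1825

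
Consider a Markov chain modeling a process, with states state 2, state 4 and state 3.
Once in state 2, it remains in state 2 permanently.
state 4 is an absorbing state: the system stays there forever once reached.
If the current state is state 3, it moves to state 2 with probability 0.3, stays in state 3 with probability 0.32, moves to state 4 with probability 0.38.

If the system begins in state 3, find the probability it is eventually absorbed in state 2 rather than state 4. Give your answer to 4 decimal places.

Let h(s) be the probability of absorption at state 2 starting from transient state s. Then h(state 2) = 1 and h(state 4) = 0. By first-step analysis:
h(state 3) = 0.3·1 + 0.38·0 + 0.32·h(state 3)
Solving: h(state 3) = 0.4412.
Starting from state 3, the probability is 0.4412.

0.4412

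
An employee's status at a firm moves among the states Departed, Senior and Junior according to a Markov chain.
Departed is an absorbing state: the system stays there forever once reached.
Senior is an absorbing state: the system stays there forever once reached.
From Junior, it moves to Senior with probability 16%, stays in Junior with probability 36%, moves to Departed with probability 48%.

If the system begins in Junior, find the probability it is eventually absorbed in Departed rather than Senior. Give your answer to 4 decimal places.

0.7500

Let h(s) be the probability of absorption at Departed starting from transient state s. Then h(Departed) = 1 and h(Senior) = 0. By first-step analysis:
h(Junior) = 0.48·1 + 0.16·0 + 0.36·h(Junior)
Solving: h(Junior) = 0.7500.
Starting from Junior, the probability is 0.7500.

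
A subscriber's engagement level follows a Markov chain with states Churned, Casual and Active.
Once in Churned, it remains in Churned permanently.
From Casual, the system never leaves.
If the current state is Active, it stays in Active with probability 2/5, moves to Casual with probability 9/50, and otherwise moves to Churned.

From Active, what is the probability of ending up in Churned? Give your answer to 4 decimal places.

Let h(s) be the probability of absorption at Churned starting from transient state s. Then h(Churned) = 1 and h(Casual) = 0. By first-step analysis:
h(Active) = 0.42·1 + 0.18·0 + 0.4·h(Active)
Solving: h(Active) = 0.7000.
Starting from Active, the probability is 0.7000.

0.7000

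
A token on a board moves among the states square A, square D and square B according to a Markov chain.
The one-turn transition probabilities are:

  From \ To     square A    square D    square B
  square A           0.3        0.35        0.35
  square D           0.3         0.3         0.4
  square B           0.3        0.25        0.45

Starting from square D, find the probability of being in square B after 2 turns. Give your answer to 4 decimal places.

0.4050

Sum over the intermediate state after 1 turn:
P = P(square D→square A)·P(square A→square B) + P(square D→square D)·P(square D→square B) + P(square D→square B)·P(square B→square B)
  = 0.3×0.35 + 0.3×0.4 + 0.4×0.45
  = 0.1050 + 0.1200 + 0.1800 = 0.4050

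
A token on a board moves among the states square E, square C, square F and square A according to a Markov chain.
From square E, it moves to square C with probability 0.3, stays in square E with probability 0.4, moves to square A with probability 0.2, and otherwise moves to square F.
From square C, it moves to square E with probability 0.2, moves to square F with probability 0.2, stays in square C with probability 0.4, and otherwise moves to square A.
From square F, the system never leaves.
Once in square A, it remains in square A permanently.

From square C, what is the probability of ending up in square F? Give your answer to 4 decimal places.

Let h(s) be the probability of absorption at square F starting from transient state s. Then h(square F) = 1 and h(square A) = 0. By first-step analysis:
h(square E) = 0.4·h(square E) + 0.3·h(square C) + 0.1·1 + 0.2·0
h(square C) = 0.2·h(square E) + 0.4·h(square C) + 0.2·1 + 0.2·0
Solving: h(square E) = 0.4000, h(square C) = 0.4667.
Starting from square C, the probability is 0.4667.

0.4667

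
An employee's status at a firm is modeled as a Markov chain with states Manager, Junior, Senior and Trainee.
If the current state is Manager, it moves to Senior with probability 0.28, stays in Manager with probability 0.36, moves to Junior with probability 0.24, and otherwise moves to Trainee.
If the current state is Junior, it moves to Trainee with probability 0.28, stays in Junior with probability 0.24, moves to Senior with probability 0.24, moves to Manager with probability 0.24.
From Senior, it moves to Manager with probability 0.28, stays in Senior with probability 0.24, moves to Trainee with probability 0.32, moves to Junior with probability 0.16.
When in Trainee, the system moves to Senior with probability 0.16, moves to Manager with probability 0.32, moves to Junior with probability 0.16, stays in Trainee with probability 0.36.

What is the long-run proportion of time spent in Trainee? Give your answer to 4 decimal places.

Let the stationary distribution be π with π = πP and π_1 + π_2 + π_3 + π_4 = 1.
π_1 = 0.36·π_1 + 0.24·π_2 + 0.28·π_3 + 0.32·π_4
π_2 = 0.24·π_1 + 0.24·π_2 + 0.16·π_3 + 0.16·π_4
π_3 = 0.28·π_1 + 0.24·π_2 + 0.24·π_3 + 0.16·π_4
Solving with the normalization constraint gives π = (0.3070, 0.2006, 0.2314, 0.2610).
So the stationary probability of Trainee is 0.2610.

0.2610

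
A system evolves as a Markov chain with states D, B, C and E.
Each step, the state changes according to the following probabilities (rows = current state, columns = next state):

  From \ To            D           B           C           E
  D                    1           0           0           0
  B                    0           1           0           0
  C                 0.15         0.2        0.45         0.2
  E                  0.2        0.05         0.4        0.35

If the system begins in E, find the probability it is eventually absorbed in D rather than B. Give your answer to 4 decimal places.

0.6126

Let h(s) be the probability of absorption at D starting from transient state s. Then h(D) = 1 and h(B) = 0. By first-step analysis:
h(C) = 0.15·1 + 0.2·0 + 0.45·h(C) + 0.2·h(E)
h(E) = 0.2·1 + 0.05·0 + 0.4·h(C) + 0.35·h(E)
Solving: h(C) = 0.4955, h(E) = 0.6126.
Starting from E, the probability is 0.6126.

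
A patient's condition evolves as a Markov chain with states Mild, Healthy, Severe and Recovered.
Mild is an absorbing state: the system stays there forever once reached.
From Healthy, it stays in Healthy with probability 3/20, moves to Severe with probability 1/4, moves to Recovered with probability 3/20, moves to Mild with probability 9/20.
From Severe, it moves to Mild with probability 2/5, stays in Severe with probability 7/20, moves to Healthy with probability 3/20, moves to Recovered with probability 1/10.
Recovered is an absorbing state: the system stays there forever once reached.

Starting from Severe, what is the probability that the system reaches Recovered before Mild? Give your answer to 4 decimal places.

Let h(s) be the probability of absorption at Recovered starting from transient state s. Then h(Recovered) = 1 and h(Mild) = 0. By first-step analysis:
h(Healthy) = 0.45·0 + 0.15·h(Healthy) + 0.25·h(Severe) + 0.15·1
h(Severe) = 0.4·0 + 0.15·h(Healthy) + 0.35·h(Severe) + 0.1·1
Solving: h(Healthy) = 0.2379, h(Severe) = 0.2087.
Starting from Severe, the probability is 0.2087.

0.2087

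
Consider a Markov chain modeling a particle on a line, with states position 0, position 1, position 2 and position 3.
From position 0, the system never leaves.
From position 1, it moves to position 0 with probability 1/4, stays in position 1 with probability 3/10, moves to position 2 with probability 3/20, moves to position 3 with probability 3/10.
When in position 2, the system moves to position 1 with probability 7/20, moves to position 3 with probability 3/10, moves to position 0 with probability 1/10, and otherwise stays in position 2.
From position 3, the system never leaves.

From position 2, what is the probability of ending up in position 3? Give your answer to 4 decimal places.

0.6667

Let h(s) be the probability of absorption at position 3 starting from transient state s. Then h(position 3) = 1 and h(position 0) = 0. By first-step analysis:
h(position 1) = 0.25·0 + 0.3·h(position 1) + 0.15·h(position 2) + 0.3·1
h(position 2) = 0.1·0 + 0.35·h(position 1) + 0.25·h(position 2) + 0.3·1
Solving: h(position 1) = 0.5714, h(position 2) = 0.6667.
Starting from position 2, the probability is 0.6667.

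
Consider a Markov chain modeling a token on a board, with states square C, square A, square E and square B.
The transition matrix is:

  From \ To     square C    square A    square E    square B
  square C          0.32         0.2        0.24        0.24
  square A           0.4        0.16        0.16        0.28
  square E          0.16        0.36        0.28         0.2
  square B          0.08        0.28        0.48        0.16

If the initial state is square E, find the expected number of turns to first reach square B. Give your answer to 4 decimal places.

Let t(s) be the expected number of turns to first reach square B from state s, with t(square B) = 0. Conditioning on the first turn:
t(square C) = 1 + 0.32·t(square C) + 0.2·t(square A) + 0.24·t(square E)
t(square A) = 1 + 0.4·t(square C) + 0.16·t(square A) + 0.16·t(square E)
t(square E) = 1 + 0.16·t(square C) + 0.36·t(square A) + 0.28·t(square E)
Solving: t(square C) = 4.1689, t(square A) = 3.9974, t(square E) = 4.3140.
Expected turns from square E to square B: 4.3140.

4.3140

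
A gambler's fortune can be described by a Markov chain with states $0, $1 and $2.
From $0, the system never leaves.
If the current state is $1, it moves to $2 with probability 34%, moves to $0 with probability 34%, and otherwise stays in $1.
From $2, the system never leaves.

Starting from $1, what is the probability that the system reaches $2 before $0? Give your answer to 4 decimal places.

0.5000

Let h(s) be the probability of absorption at $2 starting from transient state s. Then h($2) = 1 and h($0) = 0. By first-step analysis:
h($1) = 0.34·0 + 0.32·h($1) + 0.34·1
Solving: h($1) = 0.5000.
Starting from $1, the probability is 0.5000.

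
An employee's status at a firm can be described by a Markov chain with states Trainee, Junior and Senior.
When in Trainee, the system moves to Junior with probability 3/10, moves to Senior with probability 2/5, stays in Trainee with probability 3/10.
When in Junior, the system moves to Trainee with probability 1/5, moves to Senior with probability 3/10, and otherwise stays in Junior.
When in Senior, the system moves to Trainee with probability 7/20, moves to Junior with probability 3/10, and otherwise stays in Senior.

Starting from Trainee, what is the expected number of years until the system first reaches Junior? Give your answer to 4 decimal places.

3.3333

Let t(s) be the expected number of years to first reach Junior from state s, with t(Junior) = 0. Conditioning on the first year:
t(Trainee) = 1 + 0.3·t(Trainee) + 0.4·t(Senior)
t(Senior) = 1 + 0.35·t(Trainee) + 0.35·t(Senior)
Solving: t(Trainee) = 3.3333, t(Senior) = 3.3333.
Expected years from Trainee to Junior: 3.3333.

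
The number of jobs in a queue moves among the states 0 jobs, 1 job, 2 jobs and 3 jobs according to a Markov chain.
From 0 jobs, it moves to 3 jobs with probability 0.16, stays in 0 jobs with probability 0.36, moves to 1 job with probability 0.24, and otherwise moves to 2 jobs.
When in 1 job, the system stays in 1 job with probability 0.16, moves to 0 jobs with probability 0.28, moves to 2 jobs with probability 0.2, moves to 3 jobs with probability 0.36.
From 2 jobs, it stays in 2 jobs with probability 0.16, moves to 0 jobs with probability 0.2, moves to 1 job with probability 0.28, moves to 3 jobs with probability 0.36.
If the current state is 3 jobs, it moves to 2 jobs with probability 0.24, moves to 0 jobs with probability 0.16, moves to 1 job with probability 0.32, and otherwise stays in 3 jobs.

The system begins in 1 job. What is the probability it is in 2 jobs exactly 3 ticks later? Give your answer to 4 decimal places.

0.2120

Propagate the distribution vector 3 ticks from 1 job.
After 0 ticks: (0.0000, 1.0000, 0.0000, 0.0000)
After 1 tick: (0.2800, 0.1600, 0.2000, 0.3600)
After 2 ticks: (0.2432, 0.2640, 0.2176, 0.2752)
After 3 ticks: (0.2490, 0.2496, 0.2120, 0.2893)
P(in 2 jobs after 3 ticks) = 0.2120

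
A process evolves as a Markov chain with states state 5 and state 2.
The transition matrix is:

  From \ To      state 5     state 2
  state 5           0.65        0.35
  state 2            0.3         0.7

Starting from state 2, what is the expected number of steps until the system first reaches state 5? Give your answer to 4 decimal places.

Let t(s) be the expected number of steps to first reach state 5 from state s, with t(state 5) = 0. Conditioning on the first step:
t(state 2) = 1 + 0.7·t(state 2)
Solving: t(state 2) = 3.3333.
Expected steps from state 2 to state 5: 3.3333.

3.3333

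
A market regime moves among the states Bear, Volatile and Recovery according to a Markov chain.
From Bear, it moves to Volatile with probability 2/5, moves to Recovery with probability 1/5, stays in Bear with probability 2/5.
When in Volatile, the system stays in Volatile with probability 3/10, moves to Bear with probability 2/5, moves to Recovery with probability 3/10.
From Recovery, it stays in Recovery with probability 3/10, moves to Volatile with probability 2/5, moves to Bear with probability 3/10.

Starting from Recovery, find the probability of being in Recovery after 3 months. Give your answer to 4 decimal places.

Propagate the distribution vector 3 months from Recovery.
After 0 months: (0.0000, 0.0000, 1.0000)
After 1 month: (0.3000, 0.4000, 0.3000)
After 2 months: (0.3700, 0.3600, 0.2700)
After 3 months: (0.3730, 0.3640, 0.2630)
P(in Recovery after 3 months) = 0.2630

0.2630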